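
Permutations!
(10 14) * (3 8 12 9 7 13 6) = (3 8 12 9 7 13 6)(10 14) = [0, 1, 2, 8, 4, 5, 3, 13, 12, 7, 14, 11, 9, 6, 10]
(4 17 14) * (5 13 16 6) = (4 17 14)(5 13 16 6) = [0, 1, 2, 3, 17, 13, 5, 7, 8, 9, 10, 11, 12, 16, 4, 15, 6, 14]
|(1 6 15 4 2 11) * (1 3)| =|(1 6 15 4 2 11 3)| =7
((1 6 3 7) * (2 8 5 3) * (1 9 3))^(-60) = ((1 6 2 8 5)(3 7 9))^(-60) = (9)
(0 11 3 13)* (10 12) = (0 11 3 13)(10 12) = [11, 1, 2, 13, 4, 5, 6, 7, 8, 9, 12, 3, 10, 0]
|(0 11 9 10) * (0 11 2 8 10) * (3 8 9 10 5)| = |(0 2 9)(3 8 5)(10 11)| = 6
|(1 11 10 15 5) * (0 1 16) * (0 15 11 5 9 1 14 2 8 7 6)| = 30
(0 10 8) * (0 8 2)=(0 10 2)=[10, 1, 0, 3, 4, 5, 6, 7, 8, 9, 2]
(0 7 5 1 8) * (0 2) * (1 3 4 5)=(0 7 1 8 2)(3 4 5)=[7, 8, 0, 4, 5, 3, 6, 1, 2]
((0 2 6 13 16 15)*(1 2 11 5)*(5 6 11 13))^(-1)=((0 13 16 15)(1 2 11 6 5))^(-1)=(0 15 16 13)(1 5 6 11 2)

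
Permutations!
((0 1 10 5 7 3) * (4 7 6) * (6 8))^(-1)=(0 3 7 4 6 8 5 10 1)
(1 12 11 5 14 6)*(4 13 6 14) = (14)(1 12 11 5 4 13 6) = [0, 12, 2, 3, 13, 4, 1, 7, 8, 9, 10, 5, 11, 6, 14]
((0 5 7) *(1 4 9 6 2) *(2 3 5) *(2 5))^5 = ((0 5 7)(1 4 9 6 3 2))^5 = (0 7 5)(1 2 3 6 9 4)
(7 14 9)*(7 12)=(7 14 9 12)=[0, 1, 2, 3, 4, 5, 6, 14, 8, 12, 10, 11, 7, 13, 9]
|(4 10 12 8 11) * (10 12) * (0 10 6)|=12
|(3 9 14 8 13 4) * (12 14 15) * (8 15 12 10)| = 9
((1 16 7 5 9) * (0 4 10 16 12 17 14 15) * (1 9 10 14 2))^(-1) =(0 15 14 4)(1 2 17 12)(5 7 16 10)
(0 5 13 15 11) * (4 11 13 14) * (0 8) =[5, 1, 2, 3, 11, 14, 6, 7, 0, 9, 10, 8, 12, 15, 4, 13] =(0 5 14 4 11 8)(13 15)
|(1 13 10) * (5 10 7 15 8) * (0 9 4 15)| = |(0 9 4 15 8 5 10 1 13 7)| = 10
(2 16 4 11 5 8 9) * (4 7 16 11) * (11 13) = (2 13 11 5 8 9)(7 16) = [0, 1, 13, 3, 4, 8, 6, 16, 9, 2, 10, 5, 12, 11, 14, 15, 7]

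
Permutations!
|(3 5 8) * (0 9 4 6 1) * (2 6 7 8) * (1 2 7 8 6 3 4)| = |(0 9 1)(2 3 5 7 6)(4 8)| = 30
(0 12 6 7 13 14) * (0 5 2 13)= (0 12 6 7)(2 13 14 5)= [12, 1, 13, 3, 4, 2, 7, 0, 8, 9, 10, 11, 6, 14, 5]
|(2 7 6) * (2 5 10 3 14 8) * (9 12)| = 8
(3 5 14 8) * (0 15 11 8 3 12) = (0 15 11 8 12)(3 5 14) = [15, 1, 2, 5, 4, 14, 6, 7, 12, 9, 10, 8, 0, 13, 3, 11]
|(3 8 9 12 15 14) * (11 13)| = |(3 8 9 12 15 14)(11 13)| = 6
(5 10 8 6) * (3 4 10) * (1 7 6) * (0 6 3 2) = [6, 7, 0, 4, 10, 2, 5, 3, 1, 9, 8] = (0 6 5 2)(1 7 3 4 10 8)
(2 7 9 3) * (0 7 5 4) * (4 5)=(0 7 9 3 2 4)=[7, 1, 4, 2, 0, 5, 6, 9, 8, 3]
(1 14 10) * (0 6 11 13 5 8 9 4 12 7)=(0 6 11 13 5 8 9 4 12 7)(1 14 10)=[6, 14, 2, 3, 12, 8, 11, 0, 9, 4, 1, 13, 7, 5, 10]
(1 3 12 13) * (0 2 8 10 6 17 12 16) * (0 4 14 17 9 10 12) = (0 2 8 12 13 1 3 16 4 14 17)(6 9 10) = [2, 3, 8, 16, 14, 5, 9, 7, 12, 10, 6, 11, 13, 1, 17, 15, 4, 0]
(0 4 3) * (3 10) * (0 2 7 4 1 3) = [1, 3, 7, 2, 10, 5, 6, 4, 8, 9, 0] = (0 1 3 2 7 4 10)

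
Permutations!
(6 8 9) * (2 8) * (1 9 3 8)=(1 9 6 2)(3 8)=[0, 9, 1, 8, 4, 5, 2, 7, 3, 6]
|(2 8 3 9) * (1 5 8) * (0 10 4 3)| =9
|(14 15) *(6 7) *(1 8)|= 2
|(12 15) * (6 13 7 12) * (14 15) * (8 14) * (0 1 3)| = |(0 1 3)(6 13 7 12 8 14 15)| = 21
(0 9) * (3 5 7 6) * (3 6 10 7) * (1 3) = (0 9)(1 3 5)(7 10) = [9, 3, 2, 5, 4, 1, 6, 10, 8, 0, 7]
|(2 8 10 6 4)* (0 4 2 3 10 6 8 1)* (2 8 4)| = |(0 2 1)(3 10 4)(6 8)| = 6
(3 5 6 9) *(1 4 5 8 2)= (1 4 5 6 9 3 8 2)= [0, 4, 1, 8, 5, 6, 9, 7, 2, 3]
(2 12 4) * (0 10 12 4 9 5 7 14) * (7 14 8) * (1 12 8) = (0 10 8 7 1 12 9 5 14)(2 4) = [10, 12, 4, 3, 2, 14, 6, 1, 7, 5, 8, 11, 9, 13, 0]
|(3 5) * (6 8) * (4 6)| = |(3 5)(4 6 8)| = 6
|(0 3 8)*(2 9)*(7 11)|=|(0 3 8)(2 9)(7 11)|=6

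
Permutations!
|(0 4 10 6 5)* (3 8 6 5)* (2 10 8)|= |(0 4 8 6 3 2 10 5)|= 8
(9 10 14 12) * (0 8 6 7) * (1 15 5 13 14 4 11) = (0 8 6 7)(1 15 5 13 14 12 9 10 4 11) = [8, 15, 2, 3, 11, 13, 7, 0, 6, 10, 4, 1, 9, 14, 12, 5]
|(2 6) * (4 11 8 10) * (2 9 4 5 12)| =|(2 6 9 4 11 8 10 5 12)| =9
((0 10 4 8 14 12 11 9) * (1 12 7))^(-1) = ((0 10 4 8 14 7 1 12 11 9))^(-1) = (0 9 11 12 1 7 14 8 4 10)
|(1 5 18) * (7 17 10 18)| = 6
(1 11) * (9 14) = [0, 11, 2, 3, 4, 5, 6, 7, 8, 14, 10, 1, 12, 13, 9] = (1 11)(9 14)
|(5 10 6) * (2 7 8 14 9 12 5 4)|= |(2 7 8 14 9 12 5 10 6 4)|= 10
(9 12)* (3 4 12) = (3 4 12 9) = [0, 1, 2, 4, 12, 5, 6, 7, 8, 3, 10, 11, 9]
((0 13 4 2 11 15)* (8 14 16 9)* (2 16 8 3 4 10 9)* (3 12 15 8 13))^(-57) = (0 13 16 12 8 3 10 2 15 14 4 9 11)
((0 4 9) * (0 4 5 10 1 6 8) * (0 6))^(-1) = (0 1 10 5)(4 9)(6 8)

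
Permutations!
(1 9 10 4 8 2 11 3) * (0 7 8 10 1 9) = (0 7 8 2 11 3 9 1)(4 10) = [7, 0, 11, 9, 10, 5, 6, 8, 2, 1, 4, 3]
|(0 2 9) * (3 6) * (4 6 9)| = 6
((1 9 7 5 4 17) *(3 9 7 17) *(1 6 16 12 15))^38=((1 7 5 4 3 9 17 6 16 12 15))^38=(1 9 15 3 12 4 16 5 6 7 17)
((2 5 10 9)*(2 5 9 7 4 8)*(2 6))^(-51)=(2 4 5 6 7 9 8 10)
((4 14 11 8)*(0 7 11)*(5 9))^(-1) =(0 14 4 8 11 7)(5 9)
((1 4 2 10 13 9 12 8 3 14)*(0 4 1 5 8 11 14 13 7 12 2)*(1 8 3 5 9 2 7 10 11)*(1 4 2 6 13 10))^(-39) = (0 2 11 14 9 7 12 4)(1 8 5 3 10)(6 13)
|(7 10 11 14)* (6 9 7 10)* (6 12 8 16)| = |(6 9 7 12 8 16)(10 11 14)| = 6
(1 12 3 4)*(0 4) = (0 4 1 12 3) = [4, 12, 2, 0, 1, 5, 6, 7, 8, 9, 10, 11, 3]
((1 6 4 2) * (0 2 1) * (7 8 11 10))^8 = (11)(1 4 6)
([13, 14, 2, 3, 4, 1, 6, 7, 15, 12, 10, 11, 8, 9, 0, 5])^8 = (0 14 1 5 15 8 12 9 13)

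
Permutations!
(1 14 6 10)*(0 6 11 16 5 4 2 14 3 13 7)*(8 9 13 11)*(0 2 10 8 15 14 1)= (0 6 8 9 13 7 2 1 3 11 16 5 4 10)(14 15)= [6, 3, 1, 11, 10, 4, 8, 2, 9, 13, 0, 16, 12, 7, 15, 14, 5]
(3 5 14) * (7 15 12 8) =(3 5 14)(7 15 12 8) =[0, 1, 2, 5, 4, 14, 6, 15, 7, 9, 10, 11, 8, 13, 3, 12]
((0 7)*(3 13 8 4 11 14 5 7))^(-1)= ((0 3 13 8 4 11 14 5 7))^(-1)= (0 7 5 14 11 4 8 13 3)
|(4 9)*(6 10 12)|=6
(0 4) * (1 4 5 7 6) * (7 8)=(0 5 8 7 6 1 4)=[5, 4, 2, 3, 0, 8, 1, 6, 7]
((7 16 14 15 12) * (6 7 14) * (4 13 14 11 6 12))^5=(16)(4 13 14 15)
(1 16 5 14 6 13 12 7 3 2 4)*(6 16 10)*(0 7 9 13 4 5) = (0 7 3 2 5 14 16)(1 10 6 4)(9 13 12) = [7, 10, 5, 2, 1, 14, 4, 3, 8, 13, 6, 11, 9, 12, 16, 15, 0]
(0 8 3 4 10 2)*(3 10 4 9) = (0 8 10 2)(3 9) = [8, 1, 0, 9, 4, 5, 6, 7, 10, 3, 2]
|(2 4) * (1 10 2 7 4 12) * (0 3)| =|(0 3)(1 10 2 12)(4 7)| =4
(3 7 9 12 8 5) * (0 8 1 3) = [8, 3, 2, 7, 4, 0, 6, 9, 5, 12, 10, 11, 1] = (0 8 5)(1 3 7 9 12)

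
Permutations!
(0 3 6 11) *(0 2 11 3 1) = [1, 0, 11, 6, 4, 5, 3, 7, 8, 9, 10, 2] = (0 1)(2 11)(3 6)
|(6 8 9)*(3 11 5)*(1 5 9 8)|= 6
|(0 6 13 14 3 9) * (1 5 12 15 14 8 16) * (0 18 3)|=|(0 6 13 8 16 1 5 12 15 14)(3 9 18)|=30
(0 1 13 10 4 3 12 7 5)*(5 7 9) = (0 1 13 10 4 3 12 9 5) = [1, 13, 2, 12, 3, 0, 6, 7, 8, 5, 4, 11, 9, 10]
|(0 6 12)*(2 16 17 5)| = 12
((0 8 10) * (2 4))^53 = (0 10 8)(2 4)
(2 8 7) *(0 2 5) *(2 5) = (0 5)(2 8 7) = [5, 1, 8, 3, 4, 0, 6, 2, 7]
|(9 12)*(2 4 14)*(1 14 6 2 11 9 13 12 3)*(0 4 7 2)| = |(0 4 6)(1 14 11 9 3)(2 7)(12 13)| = 30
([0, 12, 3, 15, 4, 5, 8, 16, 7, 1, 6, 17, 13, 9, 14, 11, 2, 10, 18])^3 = [0, 9, 11, 17, 4, 5, 16, 3, 2, 13, 7, 6, 1, 12, 14, 10, 15, 8, 18]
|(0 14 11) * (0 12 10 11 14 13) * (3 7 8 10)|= |(14)(0 13)(3 7 8 10 11 12)|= 6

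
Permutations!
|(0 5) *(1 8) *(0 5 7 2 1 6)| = 6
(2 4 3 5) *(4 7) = (2 7 4 3 5) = [0, 1, 7, 5, 3, 2, 6, 4]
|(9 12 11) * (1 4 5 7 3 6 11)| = 9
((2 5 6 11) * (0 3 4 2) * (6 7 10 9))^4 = (0 5 6 4 10)(2 9 3 7 11)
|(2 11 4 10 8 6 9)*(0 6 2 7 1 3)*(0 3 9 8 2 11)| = 21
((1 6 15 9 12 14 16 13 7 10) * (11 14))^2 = (1 15 12 14 13 10 6 9 11 16 7)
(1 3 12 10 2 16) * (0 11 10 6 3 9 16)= (0 11 10 2)(1 9 16)(3 12 6)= [11, 9, 0, 12, 4, 5, 3, 7, 8, 16, 2, 10, 6, 13, 14, 15, 1]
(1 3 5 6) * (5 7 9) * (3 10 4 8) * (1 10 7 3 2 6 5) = (1 7 9)(2 6 10 4 8) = [0, 7, 6, 3, 8, 5, 10, 9, 2, 1, 4]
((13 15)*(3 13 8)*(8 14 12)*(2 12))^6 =(2 14 15 13 3 8 12)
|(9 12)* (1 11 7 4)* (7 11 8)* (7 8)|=6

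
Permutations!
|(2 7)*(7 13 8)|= 4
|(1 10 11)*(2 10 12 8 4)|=7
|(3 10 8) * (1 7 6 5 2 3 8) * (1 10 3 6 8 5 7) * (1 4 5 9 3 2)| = 6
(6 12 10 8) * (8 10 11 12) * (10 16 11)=(6 8)(10 16 11 12)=[0, 1, 2, 3, 4, 5, 8, 7, 6, 9, 16, 12, 10, 13, 14, 15, 11]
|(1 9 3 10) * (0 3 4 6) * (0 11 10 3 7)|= |(0 7)(1 9 4 6 11 10)|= 6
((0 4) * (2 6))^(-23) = (0 4)(2 6)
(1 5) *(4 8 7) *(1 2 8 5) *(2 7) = (2 8)(4 5 7) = [0, 1, 8, 3, 5, 7, 6, 4, 2]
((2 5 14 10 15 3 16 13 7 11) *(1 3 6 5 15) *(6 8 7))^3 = ((1 3 16 13 6 5 14 10)(2 15 8 7 11))^3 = (1 13 14 3 6 10 16 5)(2 7 15 11 8)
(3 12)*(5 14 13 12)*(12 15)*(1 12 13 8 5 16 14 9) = [0, 12, 2, 16, 4, 9, 6, 7, 5, 1, 10, 11, 3, 15, 8, 13, 14] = (1 12 3 16 14 8 5 9)(13 15)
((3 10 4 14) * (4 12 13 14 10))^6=((3 4 10 12 13 14))^6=(14)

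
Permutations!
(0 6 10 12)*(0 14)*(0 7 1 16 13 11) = (0 6 10 12 14 7 1 16 13 11) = [6, 16, 2, 3, 4, 5, 10, 1, 8, 9, 12, 0, 14, 11, 7, 15, 13]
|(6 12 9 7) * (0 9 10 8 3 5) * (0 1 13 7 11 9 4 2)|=18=|(0 4 2)(1 13 7 6 12 10 8 3 5)(9 11)|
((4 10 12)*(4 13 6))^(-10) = (13)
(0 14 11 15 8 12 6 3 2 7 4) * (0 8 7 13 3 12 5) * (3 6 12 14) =(0 3 2 13 6 14 11 15 7 4 8 5) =[3, 1, 13, 2, 8, 0, 14, 4, 5, 9, 10, 15, 12, 6, 11, 7]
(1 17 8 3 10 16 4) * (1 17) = (3 10 16 4 17 8) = [0, 1, 2, 10, 17, 5, 6, 7, 3, 9, 16, 11, 12, 13, 14, 15, 4, 8]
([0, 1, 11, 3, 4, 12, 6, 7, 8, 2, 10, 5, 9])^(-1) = [0, 1, 9, 3, 4, 11, 6, 7, 8, 12, 10, 2, 5]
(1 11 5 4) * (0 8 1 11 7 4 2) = (0 8 1 7 4 11 5 2) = [8, 7, 0, 3, 11, 2, 6, 4, 1, 9, 10, 5]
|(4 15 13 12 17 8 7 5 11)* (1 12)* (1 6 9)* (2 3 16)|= 12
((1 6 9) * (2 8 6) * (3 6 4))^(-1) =((1 2 8 4 3 6 9))^(-1) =(1 9 6 3 4 8 2)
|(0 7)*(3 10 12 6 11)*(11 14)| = |(0 7)(3 10 12 6 14 11)| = 6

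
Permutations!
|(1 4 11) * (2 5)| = |(1 4 11)(2 5)| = 6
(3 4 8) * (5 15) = (3 4 8)(5 15) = [0, 1, 2, 4, 8, 15, 6, 7, 3, 9, 10, 11, 12, 13, 14, 5]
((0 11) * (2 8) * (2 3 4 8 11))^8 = ((0 2 11)(3 4 8))^8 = (0 11 2)(3 8 4)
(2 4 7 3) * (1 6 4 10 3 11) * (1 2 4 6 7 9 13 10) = [0, 7, 1, 4, 9, 5, 6, 11, 8, 13, 3, 2, 12, 10] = (1 7 11 2)(3 4 9 13 10)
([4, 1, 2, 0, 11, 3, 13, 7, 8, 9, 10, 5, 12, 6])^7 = (0 11 3 4 5)(6 13)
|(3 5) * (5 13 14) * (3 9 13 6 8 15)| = 4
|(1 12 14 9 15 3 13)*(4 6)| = |(1 12 14 9 15 3 13)(4 6)| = 14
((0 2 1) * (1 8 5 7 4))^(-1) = (0 1 4 7 5 8 2)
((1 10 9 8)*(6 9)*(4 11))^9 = ((1 10 6 9 8)(4 11))^9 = (1 8 9 6 10)(4 11)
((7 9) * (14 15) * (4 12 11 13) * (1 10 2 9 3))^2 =(15)(1 2 7)(3 10 9)(4 11)(12 13)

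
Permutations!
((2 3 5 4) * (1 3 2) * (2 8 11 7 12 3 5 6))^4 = (1 5 4)(2 12 8 3 11 6 7) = ((1 5 4)(2 8 11 7 12 3 6))^4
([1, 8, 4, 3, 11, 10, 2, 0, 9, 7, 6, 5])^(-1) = [7, 0, 6, 3, 2, 11, 10, 9, 1, 8, 5, 4]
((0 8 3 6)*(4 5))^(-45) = (0 6 3 8)(4 5) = ((0 8 3 6)(4 5))^(-45)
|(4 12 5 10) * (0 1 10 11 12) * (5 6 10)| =8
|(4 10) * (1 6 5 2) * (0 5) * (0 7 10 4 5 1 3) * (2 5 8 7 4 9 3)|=6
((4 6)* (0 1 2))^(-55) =(0 2 1)(4 6)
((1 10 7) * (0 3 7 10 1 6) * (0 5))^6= (10)(0 3 7 6 5)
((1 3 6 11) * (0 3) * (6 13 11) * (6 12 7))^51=((0 3 13 11 1)(6 12 7))^51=(0 3 13 11 1)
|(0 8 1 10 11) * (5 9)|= |(0 8 1 10 11)(5 9)|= 10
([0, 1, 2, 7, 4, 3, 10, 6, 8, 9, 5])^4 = [0, 1, 2, 5, 4, 10, 7, 3, 8, 9, 6]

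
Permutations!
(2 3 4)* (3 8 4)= [0, 1, 8, 3, 2, 5, 6, 7, 4]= (2 8 4)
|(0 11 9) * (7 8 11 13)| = 6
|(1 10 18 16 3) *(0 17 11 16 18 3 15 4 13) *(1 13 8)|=|(18)(0 17 11 16 15 4 8 1 10 3 13)|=11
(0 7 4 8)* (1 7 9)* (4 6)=(0 9 1 7 6 4 8)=[9, 7, 2, 3, 8, 5, 4, 6, 0, 1]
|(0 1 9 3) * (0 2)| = |(0 1 9 3 2)| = 5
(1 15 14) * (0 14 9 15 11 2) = (0 14 1 11 2)(9 15) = [14, 11, 0, 3, 4, 5, 6, 7, 8, 15, 10, 2, 12, 13, 1, 9]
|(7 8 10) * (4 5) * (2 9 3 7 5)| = 8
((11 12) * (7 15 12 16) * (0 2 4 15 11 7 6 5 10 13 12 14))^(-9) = (0 2 4 15 14)(5 6 16 11 7 12 13 10)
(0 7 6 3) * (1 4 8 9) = (0 7 6 3)(1 4 8 9) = [7, 4, 2, 0, 8, 5, 3, 6, 9, 1]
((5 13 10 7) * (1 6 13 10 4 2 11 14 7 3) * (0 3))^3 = ((0 3 1 6 13 4 2 11 14 7 5 10))^3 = (0 6 2 7)(1 4 14 10)(3 13 11 5)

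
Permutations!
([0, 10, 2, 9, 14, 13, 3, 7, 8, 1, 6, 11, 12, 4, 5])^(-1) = (1 9 3 6 10)(4 13 5 14)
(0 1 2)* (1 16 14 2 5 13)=[16, 5, 0, 3, 4, 13, 6, 7, 8, 9, 10, 11, 12, 1, 2, 15, 14]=(0 16 14 2)(1 5 13)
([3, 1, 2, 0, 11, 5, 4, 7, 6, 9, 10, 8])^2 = (4 8)(6 11)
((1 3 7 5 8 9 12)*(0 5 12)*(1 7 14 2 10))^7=(0 9 8 5)(1 14 10 3 2)(7 12)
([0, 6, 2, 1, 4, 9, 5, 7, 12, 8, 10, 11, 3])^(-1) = [0, 3, 2, 12, 4, 6, 1, 7, 9, 5, 10, 11, 8]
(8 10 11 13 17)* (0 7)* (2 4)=(0 7)(2 4)(8 10 11 13 17)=[7, 1, 4, 3, 2, 5, 6, 0, 10, 9, 11, 13, 12, 17, 14, 15, 16, 8]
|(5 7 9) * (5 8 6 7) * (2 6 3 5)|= |(2 6 7 9 8 3 5)|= 7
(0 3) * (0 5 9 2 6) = (0 3 5 9 2 6) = [3, 1, 6, 5, 4, 9, 0, 7, 8, 2]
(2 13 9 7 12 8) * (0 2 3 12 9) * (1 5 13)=[2, 5, 1, 12, 4, 13, 6, 9, 3, 7, 10, 11, 8, 0]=(0 2 1 5 13)(3 12 8)(7 9)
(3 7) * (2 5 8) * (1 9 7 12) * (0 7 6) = [7, 9, 5, 12, 4, 8, 0, 3, 2, 6, 10, 11, 1] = (0 7 3 12 1 9 6)(2 5 8)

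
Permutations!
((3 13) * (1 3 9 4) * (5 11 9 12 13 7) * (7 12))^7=(1 9 5 13 3 4 11 7 12)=((1 3 12 13 7 5 11 9 4))^7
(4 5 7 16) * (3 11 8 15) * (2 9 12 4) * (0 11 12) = (0 11 8 15 3 12 4 5 7 16 2 9) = [11, 1, 9, 12, 5, 7, 6, 16, 15, 0, 10, 8, 4, 13, 14, 3, 2]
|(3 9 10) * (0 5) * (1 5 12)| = 12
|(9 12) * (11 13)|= |(9 12)(11 13)|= 2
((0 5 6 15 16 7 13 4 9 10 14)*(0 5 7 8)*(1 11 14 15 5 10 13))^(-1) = (0 8 16 15 10 14 11 1 7)(4 13 9)(5 6)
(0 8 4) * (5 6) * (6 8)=[6, 1, 2, 3, 0, 8, 5, 7, 4]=(0 6 5 8 4)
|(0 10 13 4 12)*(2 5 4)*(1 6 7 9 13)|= 11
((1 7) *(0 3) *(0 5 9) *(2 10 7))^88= (10)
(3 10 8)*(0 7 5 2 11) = (0 7 5 2 11)(3 10 8) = [7, 1, 11, 10, 4, 2, 6, 5, 3, 9, 8, 0]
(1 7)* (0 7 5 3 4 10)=(0 7 1 5 3 4 10)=[7, 5, 2, 4, 10, 3, 6, 1, 8, 9, 0]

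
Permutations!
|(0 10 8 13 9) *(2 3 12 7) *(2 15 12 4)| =15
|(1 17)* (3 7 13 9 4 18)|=6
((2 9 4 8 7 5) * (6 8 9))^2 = (9)(2 8 5 6 7)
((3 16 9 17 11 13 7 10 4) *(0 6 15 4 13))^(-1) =((0 6 15 4 3 16 9 17 11)(7 10 13))^(-1) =(0 11 17 9 16 3 4 15 6)(7 13 10)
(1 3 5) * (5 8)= (1 3 8 5)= [0, 3, 2, 8, 4, 1, 6, 7, 5]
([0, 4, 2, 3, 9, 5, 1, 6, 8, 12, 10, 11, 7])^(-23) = (1 4 9 12 7 6)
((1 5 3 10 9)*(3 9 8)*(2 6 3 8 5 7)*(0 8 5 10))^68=(10)(0 7 8 2 5 6 9 3 1)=((10)(0 8 5 9 1 7 2 6 3))^68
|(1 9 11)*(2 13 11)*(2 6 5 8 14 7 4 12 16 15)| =|(1 9 6 5 8 14 7 4 12 16 15 2 13 11)| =14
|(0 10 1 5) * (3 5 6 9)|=|(0 10 1 6 9 3 5)|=7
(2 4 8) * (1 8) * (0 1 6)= (0 1 8 2 4 6)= [1, 8, 4, 3, 6, 5, 0, 7, 2]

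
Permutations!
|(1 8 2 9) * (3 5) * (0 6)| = |(0 6)(1 8 2 9)(3 5)| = 4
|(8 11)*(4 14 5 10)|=4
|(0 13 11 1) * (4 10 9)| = 12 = |(0 13 11 1)(4 10 9)|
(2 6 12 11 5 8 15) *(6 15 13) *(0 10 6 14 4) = [10, 1, 15, 3, 0, 8, 12, 7, 13, 9, 6, 5, 11, 14, 4, 2] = (0 10 6 12 11 5 8 13 14 4)(2 15)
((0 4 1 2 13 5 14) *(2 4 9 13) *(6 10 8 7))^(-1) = (0 14 5 13 9)(1 4)(6 7 8 10)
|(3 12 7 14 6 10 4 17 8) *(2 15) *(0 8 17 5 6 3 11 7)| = 28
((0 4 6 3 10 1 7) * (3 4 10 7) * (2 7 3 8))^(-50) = ((0 10 1 8 2 7)(4 6))^(-50) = (0 2 1)(7 8 10)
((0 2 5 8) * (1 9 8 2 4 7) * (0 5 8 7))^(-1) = (0 4)(1 7 9)(2 5 8)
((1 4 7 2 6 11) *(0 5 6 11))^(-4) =((0 5 6)(1 4 7 2 11))^(-4) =(0 6 5)(1 4 7 2 11)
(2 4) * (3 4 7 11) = (2 7 11 3 4) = [0, 1, 7, 4, 2, 5, 6, 11, 8, 9, 10, 3]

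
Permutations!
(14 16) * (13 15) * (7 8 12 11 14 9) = (7 8 12 11 14 16 9)(13 15) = [0, 1, 2, 3, 4, 5, 6, 8, 12, 7, 10, 14, 11, 15, 16, 13, 9]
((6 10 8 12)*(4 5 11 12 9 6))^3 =(4 12 11 5)(6 9 8 10)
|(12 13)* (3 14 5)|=6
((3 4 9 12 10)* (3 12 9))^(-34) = (12)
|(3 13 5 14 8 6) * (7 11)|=|(3 13 5 14 8 6)(7 11)|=6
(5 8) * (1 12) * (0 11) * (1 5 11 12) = [12, 1, 2, 3, 4, 8, 6, 7, 11, 9, 10, 0, 5] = (0 12 5 8 11)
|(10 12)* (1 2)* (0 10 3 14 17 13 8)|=8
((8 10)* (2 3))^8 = (10)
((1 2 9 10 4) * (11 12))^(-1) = ((1 2 9 10 4)(11 12))^(-1) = (1 4 10 9 2)(11 12)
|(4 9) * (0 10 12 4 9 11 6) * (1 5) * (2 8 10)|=8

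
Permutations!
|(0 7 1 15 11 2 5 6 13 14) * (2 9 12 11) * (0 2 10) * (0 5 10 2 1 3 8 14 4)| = 39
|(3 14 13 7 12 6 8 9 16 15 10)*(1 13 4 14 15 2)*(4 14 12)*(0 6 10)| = 14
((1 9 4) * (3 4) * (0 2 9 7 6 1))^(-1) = (0 4 3 9 2)(1 6 7)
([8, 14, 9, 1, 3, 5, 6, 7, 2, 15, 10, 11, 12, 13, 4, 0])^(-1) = (0 15 9 2 8)(1 3 4 14)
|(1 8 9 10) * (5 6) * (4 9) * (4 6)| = 7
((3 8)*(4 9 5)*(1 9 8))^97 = (1 9 5 4 8 3)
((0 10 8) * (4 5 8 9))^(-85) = ((0 10 9 4 5 8))^(-85) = (0 8 5 4 9 10)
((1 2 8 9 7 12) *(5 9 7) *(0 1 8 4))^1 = ((0 1 2 4)(5 9)(7 12 8))^1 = (0 1 2 4)(5 9)(7 12 8)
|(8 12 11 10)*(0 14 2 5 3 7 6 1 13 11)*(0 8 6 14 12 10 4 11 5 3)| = 8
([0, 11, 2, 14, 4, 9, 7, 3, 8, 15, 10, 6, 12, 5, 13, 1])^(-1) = [0, 15, 2, 7, 4, 13, 11, 6, 8, 5, 10, 1, 12, 14, 3, 9]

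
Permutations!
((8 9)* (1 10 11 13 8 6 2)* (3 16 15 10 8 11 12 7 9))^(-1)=((1 8 3 16 15 10 12 7 9 6 2)(11 13))^(-1)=(1 2 6 9 7 12 10 15 16 3 8)(11 13)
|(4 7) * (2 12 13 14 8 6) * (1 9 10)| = |(1 9 10)(2 12 13 14 8 6)(4 7)| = 6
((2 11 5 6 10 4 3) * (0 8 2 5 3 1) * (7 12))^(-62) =(12)(0 4 6 3 2)(1 10 5 11 8)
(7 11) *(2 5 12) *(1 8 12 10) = (1 8 12 2 5 10)(7 11) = [0, 8, 5, 3, 4, 10, 6, 11, 12, 9, 1, 7, 2]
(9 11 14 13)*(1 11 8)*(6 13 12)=(1 11 14 12 6 13 9 8)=[0, 11, 2, 3, 4, 5, 13, 7, 1, 8, 10, 14, 6, 9, 12]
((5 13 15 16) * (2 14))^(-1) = (2 14)(5 16 15 13)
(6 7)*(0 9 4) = (0 9 4)(6 7) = [9, 1, 2, 3, 0, 5, 7, 6, 8, 4]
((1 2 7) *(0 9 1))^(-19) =(0 9 1 2 7)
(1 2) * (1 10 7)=(1 2 10 7)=[0, 2, 10, 3, 4, 5, 6, 1, 8, 9, 7]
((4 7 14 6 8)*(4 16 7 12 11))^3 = (6 7 8 14 16)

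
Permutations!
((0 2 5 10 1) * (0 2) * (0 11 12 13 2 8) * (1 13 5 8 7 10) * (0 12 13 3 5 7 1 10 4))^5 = (0 12 13 4 8 11 7 2)(3 10 5)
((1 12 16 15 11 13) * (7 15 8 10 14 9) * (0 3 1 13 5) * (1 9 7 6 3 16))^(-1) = (0 5 11 15 7 14 10 8 16)(1 12)(3 6 9)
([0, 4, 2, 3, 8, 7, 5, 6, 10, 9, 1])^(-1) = [0, 10, 2, 3, 1, 6, 7, 5, 4, 9, 8]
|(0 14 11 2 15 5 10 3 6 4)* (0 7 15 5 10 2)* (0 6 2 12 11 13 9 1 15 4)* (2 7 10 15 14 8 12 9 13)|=20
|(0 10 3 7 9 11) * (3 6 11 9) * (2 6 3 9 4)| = |(0 10 3 7 9 4 2 6 11)| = 9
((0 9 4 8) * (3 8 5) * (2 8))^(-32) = (0 5 8 4 2 9 3)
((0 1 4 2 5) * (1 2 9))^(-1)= ((0 2 5)(1 4 9))^(-1)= (0 5 2)(1 9 4)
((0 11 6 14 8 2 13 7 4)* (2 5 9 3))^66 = (0 9)(2 6)(3 11)(4 5)(7 8)(13 14)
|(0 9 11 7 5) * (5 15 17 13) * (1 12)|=|(0 9 11 7 15 17 13 5)(1 12)|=8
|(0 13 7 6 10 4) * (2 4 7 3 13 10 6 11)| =|(0 10 7 11 2 4)(3 13)| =6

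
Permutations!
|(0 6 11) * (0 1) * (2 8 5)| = 12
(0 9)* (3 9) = (0 3 9) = [3, 1, 2, 9, 4, 5, 6, 7, 8, 0]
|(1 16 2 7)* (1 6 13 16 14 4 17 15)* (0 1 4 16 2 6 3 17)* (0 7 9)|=|(0 1 14 16 6 13 2 9)(3 17 15 4 7)|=40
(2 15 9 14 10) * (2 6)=(2 15 9 14 10 6)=[0, 1, 15, 3, 4, 5, 2, 7, 8, 14, 6, 11, 12, 13, 10, 9]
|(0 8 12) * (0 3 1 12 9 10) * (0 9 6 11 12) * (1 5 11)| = |(0 8 6 1)(3 5 11 12)(9 10)| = 4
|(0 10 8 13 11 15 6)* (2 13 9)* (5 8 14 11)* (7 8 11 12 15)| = |(0 10 14 12 15 6)(2 13 5 11 7 8 9)| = 42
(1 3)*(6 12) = [0, 3, 2, 1, 4, 5, 12, 7, 8, 9, 10, 11, 6] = (1 3)(6 12)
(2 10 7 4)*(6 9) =(2 10 7 4)(6 9) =[0, 1, 10, 3, 2, 5, 9, 4, 8, 6, 7]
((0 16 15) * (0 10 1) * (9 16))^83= (0 1 10 15 16 9)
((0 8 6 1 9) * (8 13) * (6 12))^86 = (0 8 6 9 13 12 1)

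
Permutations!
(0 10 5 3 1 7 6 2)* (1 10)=(0 1 7 6 2)(3 10 5)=[1, 7, 0, 10, 4, 3, 2, 6, 8, 9, 5]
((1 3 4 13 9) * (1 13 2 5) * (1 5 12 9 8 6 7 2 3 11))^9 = ((1 11)(2 12 9 13 8 6 7)(3 4))^9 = (1 11)(2 9 8 7 12 13 6)(3 4)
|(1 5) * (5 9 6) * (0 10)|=4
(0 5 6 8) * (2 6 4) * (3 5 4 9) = (0 4 2 6 8)(3 5 9) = [4, 1, 6, 5, 2, 9, 8, 7, 0, 3]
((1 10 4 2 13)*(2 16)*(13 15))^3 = ((1 10 4 16 2 15 13))^3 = (1 16 13 4 15 10 2)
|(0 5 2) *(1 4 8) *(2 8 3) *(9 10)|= 14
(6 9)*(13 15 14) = (6 9)(13 15 14) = [0, 1, 2, 3, 4, 5, 9, 7, 8, 6, 10, 11, 12, 15, 13, 14]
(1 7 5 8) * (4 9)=(1 7 5 8)(4 9)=[0, 7, 2, 3, 9, 8, 6, 5, 1, 4]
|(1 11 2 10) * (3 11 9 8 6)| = |(1 9 8 6 3 11 2 10)| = 8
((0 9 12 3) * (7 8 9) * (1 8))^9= ((0 7 1 8 9 12 3))^9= (0 1 9 3 7 8 12)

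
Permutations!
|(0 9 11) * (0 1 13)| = |(0 9 11 1 13)| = 5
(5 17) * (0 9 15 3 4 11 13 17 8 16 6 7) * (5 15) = (0 9 5 8 16 6 7)(3 4 11 13 17 15) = [9, 1, 2, 4, 11, 8, 7, 0, 16, 5, 10, 13, 12, 17, 14, 3, 6, 15]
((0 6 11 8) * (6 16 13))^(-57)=(0 6)(8 13)(11 16)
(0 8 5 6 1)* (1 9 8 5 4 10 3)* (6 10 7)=(0 5 10 3 1)(4 7 6 9 8)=[5, 0, 2, 1, 7, 10, 9, 6, 4, 8, 3]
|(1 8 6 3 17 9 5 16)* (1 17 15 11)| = |(1 8 6 3 15 11)(5 16 17 9)| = 12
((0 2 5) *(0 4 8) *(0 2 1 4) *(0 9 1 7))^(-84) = ((0 7)(1 4 8 2 5 9))^(-84) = (9)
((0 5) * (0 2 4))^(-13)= ((0 5 2 4))^(-13)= (0 4 2 5)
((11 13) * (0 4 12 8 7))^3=(0 8 4 7 12)(11 13)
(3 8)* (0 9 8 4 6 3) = (0 9 8)(3 4 6) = [9, 1, 2, 4, 6, 5, 3, 7, 0, 8]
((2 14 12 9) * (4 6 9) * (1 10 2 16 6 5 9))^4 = ((1 10 2 14 12 4 5 9 16 6))^4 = (1 12 16 2 5)(4 6 14 9 10)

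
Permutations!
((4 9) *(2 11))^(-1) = (2 11)(4 9)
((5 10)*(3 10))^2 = (3 5 10)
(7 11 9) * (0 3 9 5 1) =(0 3 9 7 11 5 1) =[3, 0, 2, 9, 4, 1, 6, 11, 8, 7, 10, 5]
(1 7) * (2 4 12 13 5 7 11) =[0, 11, 4, 3, 12, 7, 6, 1, 8, 9, 10, 2, 13, 5] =(1 11 2 4 12 13 5 7)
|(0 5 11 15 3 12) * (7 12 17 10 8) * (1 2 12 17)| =8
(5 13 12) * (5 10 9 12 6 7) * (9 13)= [0, 1, 2, 3, 4, 9, 7, 5, 8, 12, 13, 11, 10, 6]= (5 9 12 10 13 6 7)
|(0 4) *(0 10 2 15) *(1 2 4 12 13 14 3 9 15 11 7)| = 28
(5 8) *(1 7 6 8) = (1 7 6 8 5) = [0, 7, 2, 3, 4, 1, 8, 6, 5]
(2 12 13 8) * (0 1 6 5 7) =(0 1 6 5 7)(2 12 13 8) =[1, 6, 12, 3, 4, 7, 5, 0, 2, 9, 10, 11, 13, 8]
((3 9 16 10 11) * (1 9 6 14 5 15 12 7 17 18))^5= (1 3 12 9 6 7 16 14 17 10 5 18 11 15)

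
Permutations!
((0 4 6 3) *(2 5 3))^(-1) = ((0 4 6 2 5 3))^(-1) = (0 3 5 2 6 4)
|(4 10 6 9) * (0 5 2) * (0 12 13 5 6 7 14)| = 28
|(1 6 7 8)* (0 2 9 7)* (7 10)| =8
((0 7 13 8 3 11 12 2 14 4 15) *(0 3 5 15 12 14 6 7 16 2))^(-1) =((0 16 2 6 7 13 8 5 15 3 11 14 4 12))^(-1) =(0 12 4 14 11 3 15 5 8 13 7 6 2 16)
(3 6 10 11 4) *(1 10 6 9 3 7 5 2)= [0, 10, 1, 9, 7, 2, 6, 5, 8, 3, 11, 4]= (1 10 11 4 7 5 2)(3 9)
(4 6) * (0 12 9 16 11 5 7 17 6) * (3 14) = (0 12 9 16 11 5 7 17 6 4)(3 14) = [12, 1, 2, 14, 0, 7, 4, 17, 8, 16, 10, 5, 9, 13, 3, 15, 11, 6]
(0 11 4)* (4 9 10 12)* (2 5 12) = (0 11 9 10 2 5 12 4) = [11, 1, 5, 3, 0, 12, 6, 7, 8, 10, 2, 9, 4]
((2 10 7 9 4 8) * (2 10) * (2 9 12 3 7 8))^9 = ((2 9 4)(3 7 12)(8 10))^9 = (12)(8 10)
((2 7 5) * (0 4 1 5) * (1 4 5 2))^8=(0 2 5 7 1)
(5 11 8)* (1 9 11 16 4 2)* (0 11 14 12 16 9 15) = (0 11 8 5 9 14 12 16 4 2 1 15) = [11, 15, 1, 3, 2, 9, 6, 7, 5, 14, 10, 8, 16, 13, 12, 0, 4]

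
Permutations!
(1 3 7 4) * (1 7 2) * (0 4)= [4, 3, 1, 2, 7, 5, 6, 0]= (0 4 7)(1 3 2)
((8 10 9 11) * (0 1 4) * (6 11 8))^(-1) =(0 4 1)(6 11)(8 9 10)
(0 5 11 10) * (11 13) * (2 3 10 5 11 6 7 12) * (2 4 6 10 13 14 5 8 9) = (0 11 8 9 2 3 13 10)(4 6 7 12)(5 14) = [11, 1, 3, 13, 6, 14, 7, 12, 9, 2, 0, 8, 4, 10, 5]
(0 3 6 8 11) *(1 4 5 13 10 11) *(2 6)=(0 3 2 6 8 1 4 5 13 10 11)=[3, 4, 6, 2, 5, 13, 8, 7, 1, 9, 11, 0, 12, 10]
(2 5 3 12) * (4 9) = [0, 1, 5, 12, 9, 3, 6, 7, 8, 4, 10, 11, 2] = (2 5 3 12)(4 9)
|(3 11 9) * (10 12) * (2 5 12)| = 12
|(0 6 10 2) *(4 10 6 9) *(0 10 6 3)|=|(0 9 4 6 3)(2 10)|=10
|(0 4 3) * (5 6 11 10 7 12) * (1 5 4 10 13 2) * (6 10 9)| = 13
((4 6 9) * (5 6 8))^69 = (4 9 6 5 8)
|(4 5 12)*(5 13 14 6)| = |(4 13 14 6 5 12)| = 6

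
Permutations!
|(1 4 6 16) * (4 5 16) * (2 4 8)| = 12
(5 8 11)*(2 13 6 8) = (2 13 6 8 11 5) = [0, 1, 13, 3, 4, 2, 8, 7, 11, 9, 10, 5, 12, 6]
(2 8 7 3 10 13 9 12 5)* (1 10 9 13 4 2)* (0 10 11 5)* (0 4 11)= (13)(0 10 11 5 1)(2 8 7 3 9 12 4)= [10, 0, 8, 9, 2, 1, 6, 3, 7, 12, 11, 5, 4, 13]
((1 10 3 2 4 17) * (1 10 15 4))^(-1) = ((1 15 4 17 10 3 2))^(-1) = (1 2 3 10 17 4 15)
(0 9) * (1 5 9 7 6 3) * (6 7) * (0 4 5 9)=[6, 9, 2, 1, 5, 0, 3, 7, 8, 4]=(0 6 3 1 9 4 5)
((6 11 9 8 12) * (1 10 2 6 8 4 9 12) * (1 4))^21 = ((1 10 2 6 11 12 8 4 9))^21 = (1 6 8)(2 12 9)(4 10 11)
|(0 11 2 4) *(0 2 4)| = |(0 11 4 2)| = 4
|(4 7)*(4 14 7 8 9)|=|(4 8 9)(7 14)|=6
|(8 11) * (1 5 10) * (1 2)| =4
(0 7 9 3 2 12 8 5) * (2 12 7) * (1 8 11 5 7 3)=(0 2 3 12 11 5)(1 8 7 9)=[2, 8, 3, 12, 4, 0, 6, 9, 7, 1, 10, 5, 11]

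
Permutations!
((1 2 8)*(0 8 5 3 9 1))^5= ((0 8)(1 2 5 3 9))^5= (9)(0 8)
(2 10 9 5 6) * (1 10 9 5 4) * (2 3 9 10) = (1 2 10 5 6 3 9 4) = [0, 2, 10, 9, 1, 6, 3, 7, 8, 4, 5]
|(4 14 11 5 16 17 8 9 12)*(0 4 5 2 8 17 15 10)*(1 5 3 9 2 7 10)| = |(17)(0 4 14 11 7 10)(1 5 16 15)(2 8)(3 9 12)| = 12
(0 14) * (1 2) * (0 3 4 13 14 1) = (0 1 2)(3 4 13 14) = [1, 2, 0, 4, 13, 5, 6, 7, 8, 9, 10, 11, 12, 14, 3]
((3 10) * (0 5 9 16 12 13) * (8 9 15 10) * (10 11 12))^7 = (0 5 15 11 12 13)(3 9 10 8 16)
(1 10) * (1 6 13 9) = [0, 10, 2, 3, 4, 5, 13, 7, 8, 1, 6, 11, 12, 9] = (1 10 6 13 9)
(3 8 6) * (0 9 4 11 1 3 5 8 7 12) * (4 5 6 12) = [9, 3, 2, 7, 11, 8, 6, 4, 12, 5, 10, 1, 0] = (0 9 5 8 12)(1 3 7 4 11)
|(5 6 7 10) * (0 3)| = 4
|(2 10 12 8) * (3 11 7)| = 12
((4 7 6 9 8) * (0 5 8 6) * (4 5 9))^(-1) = ((0 9 6 4 7)(5 8))^(-1) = (0 7 4 6 9)(5 8)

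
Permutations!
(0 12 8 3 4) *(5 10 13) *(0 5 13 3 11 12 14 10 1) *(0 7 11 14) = (1 7 11 12 8 14 10 3 4 5) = [0, 7, 2, 4, 5, 1, 6, 11, 14, 9, 3, 12, 8, 13, 10]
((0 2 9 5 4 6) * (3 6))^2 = (0 9 4 6 2 5 3)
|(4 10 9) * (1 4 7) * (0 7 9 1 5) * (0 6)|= |(0 7 5 6)(1 4 10)|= 12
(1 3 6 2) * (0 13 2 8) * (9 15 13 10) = (0 10 9 15 13 2 1 3 6 8) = [10, 3, 1, 6, 4, 5, 8, 7, 0, 15, 9, 11, 12, 2, 14, 13]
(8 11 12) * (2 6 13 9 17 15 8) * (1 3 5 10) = (1 3 5 10)(2 6 13 9 17 15 8 11 12) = [0, 3, 6, 5, 4, 10, 13, 7, 11, 17, 1, 12, 2, 9, 14, 8, 16, 15]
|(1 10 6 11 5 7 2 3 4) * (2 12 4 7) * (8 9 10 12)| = 9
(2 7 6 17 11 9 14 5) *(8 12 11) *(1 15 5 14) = [0, 15, 7, 3, 4, 2, 17, 6, 12, 1, 10, 9, 11, 13, 14, 5, 16, 8] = (1 15 5 2 7 6 17 8 12 11 9)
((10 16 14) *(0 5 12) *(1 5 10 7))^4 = (0 7)(1 10)(5 16)(12 14)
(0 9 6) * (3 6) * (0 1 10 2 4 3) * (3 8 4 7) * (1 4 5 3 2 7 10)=(0 9)(2 10 7)(3 6 4 8 5)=[9, 1, 10, 6, 8, 3, 4, 2, 5, 0, 7]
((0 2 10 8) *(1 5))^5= ((0 2 10 8)(1 5))^5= (0 2 10 8)(1 5)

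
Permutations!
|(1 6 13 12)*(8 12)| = 5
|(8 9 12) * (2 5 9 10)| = |(2 5 9 12 8 10)| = 6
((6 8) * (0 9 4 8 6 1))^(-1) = ((0 9 4 8 1))^(-1) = (0 1 8 4 9)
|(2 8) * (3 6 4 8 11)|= 6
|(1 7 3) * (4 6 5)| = 3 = |(1 7 3)(4 6 5)|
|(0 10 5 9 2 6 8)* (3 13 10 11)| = 10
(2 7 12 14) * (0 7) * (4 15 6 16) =(0 7 12 14 2)(4 15 6 16) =[7, 1, 0, 3, 15, 5, 16, 12, 8, 9, 10, 11, 14, 13, 2, 6, 4]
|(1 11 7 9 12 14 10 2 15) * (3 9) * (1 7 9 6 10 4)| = |(1 11 9 12 14 4)(2 15 7 3 6 10)| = 6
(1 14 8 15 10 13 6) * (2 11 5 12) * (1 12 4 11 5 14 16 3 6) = [0, 16, 5, 6, 11, 4, 12, 7, 15, 9, 13, 14, 2, 1, 8, 10, 3] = (1 16 3 6 12 2 5 4 11 14 8 15 10 13)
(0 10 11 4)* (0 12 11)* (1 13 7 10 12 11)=(0 12 1 13 7 10)(4 11)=[12, 13, 2, 3, 11, 5, 6, 10, 8, 9, 0, 4, 1, 7]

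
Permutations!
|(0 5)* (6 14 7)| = |(0 5)(6 14 7)| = 6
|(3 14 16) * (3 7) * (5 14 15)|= |(3 15 5 14 16 7)|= 6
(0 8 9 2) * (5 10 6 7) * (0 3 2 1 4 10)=[8, 4, 3, 2, 10, 0, 7, 5, 9, 1, 6]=(0 8 9 1 4 10 6 7 5)(2 3)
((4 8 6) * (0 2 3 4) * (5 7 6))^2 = (0 3 8 7)(2 4 5 6)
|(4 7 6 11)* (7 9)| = 5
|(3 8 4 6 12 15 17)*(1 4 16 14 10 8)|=28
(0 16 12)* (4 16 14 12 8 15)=(0 14 12)(4 16 8 15)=[14, 1, 2, 3, 16, 5, 6, 7, 15, 9, 10, 11, 0, 13, 12, 4, 8]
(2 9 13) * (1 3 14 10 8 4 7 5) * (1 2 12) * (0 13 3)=[13, 0, 9, 14, 7, 2, 6, 5, 4, 3, 8, 11, 1, 12, 10]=(0 13 12 1)(2 9 3 14 10 8 4 7 5)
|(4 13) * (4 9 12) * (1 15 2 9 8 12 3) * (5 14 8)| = |(1 15 2 9 3)(4 13 5 14 8 12)| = 30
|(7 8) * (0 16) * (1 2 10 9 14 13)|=|(0 16)(1 2 10 9 14 13)(7 8)|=6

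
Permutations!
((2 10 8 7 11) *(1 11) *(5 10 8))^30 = (11) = ((1 11 2 8 7)(5 10))^30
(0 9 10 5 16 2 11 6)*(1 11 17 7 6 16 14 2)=(0 9 10 5 14 2 17 7 6)(1 11 16)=[9, 11, 17, 3, 4, 14, 0, 6, 8, 10, 5, 16, 12, 13, 2, 15, 1, 7]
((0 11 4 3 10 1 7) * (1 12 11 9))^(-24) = ((0 9 1 7)(3 10 12 11 4))^(-24) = (3 10 12 11 4)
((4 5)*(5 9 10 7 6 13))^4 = ((4 9 10 7 6 13 5))^4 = (4 6 9 13 10 5 7)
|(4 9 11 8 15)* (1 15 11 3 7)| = |(1 15 4 9 3 7)(8 11)| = 6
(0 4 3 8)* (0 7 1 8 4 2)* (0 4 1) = (0 2 4 3 1 8 7) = [2, 8, 4, 1, 3, 5, 6, 0, 7]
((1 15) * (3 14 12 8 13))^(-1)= ((1 15)(3 14 12 8 13))^(-1)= (1 15)(3 13 8 12 14)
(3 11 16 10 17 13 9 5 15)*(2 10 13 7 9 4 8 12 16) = (2 10 17 7 9 5 15 3 11)(4 8 12 16 13) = [0, 1, 10, 11, 8, 15, 6, 9, 12, 5, 17, 2, 16, 4, 14, 3, 13, 7]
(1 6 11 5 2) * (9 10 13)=(1 6 11 5 2)(9 10 13)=[0, 6, 1, 3, 4, 2, 11, 7, 8, 10, 13, 5, 12, 9]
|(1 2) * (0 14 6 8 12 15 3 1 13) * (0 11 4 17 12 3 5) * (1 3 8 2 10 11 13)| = |(0 14 6 2 1 10 11 4 17 12 15 5)| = 12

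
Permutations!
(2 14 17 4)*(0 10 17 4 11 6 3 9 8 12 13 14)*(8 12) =(0 10 17 11 6 3 9 12 13 14 4 2) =[10, 1, 0, 9, 2, 5, 3, 7, 8, 12, 17, 6, 13, 14, 4, 15, 16, 11]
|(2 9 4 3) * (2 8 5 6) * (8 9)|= 12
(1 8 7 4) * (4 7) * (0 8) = (0 8 4 1) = [8, 0, 2, 3, 1, 5, 6, 7, 4]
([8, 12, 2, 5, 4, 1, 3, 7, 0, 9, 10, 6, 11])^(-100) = [0, 11, 2, 1, 4, 12, 5, 7, 8, 9, 10, 3, 6]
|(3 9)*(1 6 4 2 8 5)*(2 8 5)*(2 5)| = |(1 6 4 8 5)(3 9)| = 10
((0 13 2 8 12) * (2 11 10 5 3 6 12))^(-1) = (0 12 6 3 5 10 11 13)(2 8)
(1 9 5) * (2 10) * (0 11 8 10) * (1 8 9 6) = (0 11 9 5 8 10 2)(1 6) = [11, 6, 0, 3, 4, 8, 1, 7, 10, 5, 2, 9]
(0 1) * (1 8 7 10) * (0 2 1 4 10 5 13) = (0 8 7 5 13)(1 2)(4 10) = [8, 2, 1, 3, 10, 13, 6, 5, 7, 9, 4, 11, 12, 0]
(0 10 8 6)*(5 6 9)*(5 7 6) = (0 10 8 9 7 6) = [10, 1, 2, 3, 4, 5, 0, 6, 9, 7, 8]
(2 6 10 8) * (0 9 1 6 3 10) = (0 9 1 6)(2 3 10 8) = [9, 6, 3, 10, 4, 5, 0, 7, 2, 1, 8]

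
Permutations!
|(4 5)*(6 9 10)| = 6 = |(4 5)(6 9 10)|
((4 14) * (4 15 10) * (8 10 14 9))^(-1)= ((4 9 8 10)(14 15))^(-1)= (4 10 8 9)(14 15)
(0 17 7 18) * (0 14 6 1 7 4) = (0 17 4)(1 7 18 14 6) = [17, 7, 2, 3, 0, 5, 1, 18, 8, 9, 10, 11, 12, 13, 6, 15, 16, 4, 14]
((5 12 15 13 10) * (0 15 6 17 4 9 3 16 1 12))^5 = (1 9 6 16 4 12 3 17)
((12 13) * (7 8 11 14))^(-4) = ((7 8 11 14)(12 13))^(-4) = (14)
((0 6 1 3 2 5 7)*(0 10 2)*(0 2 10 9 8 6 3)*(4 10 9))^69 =(0 5 10 6 3 7 9 1 2 4 8)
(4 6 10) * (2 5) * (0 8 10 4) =(0 8 10)(2 5)(4 6) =[8, 1, 5, 3, 6, 2, 4, 7, 10, 9, 0]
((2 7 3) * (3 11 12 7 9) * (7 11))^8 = (12)(2 3 9) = ((2 9 3)(11 12))^8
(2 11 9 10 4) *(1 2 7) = (1 2 11 9 10 4 7) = [0, 2, 11, 3, 7, 5, 6, 1, 8, 10, 4, 9]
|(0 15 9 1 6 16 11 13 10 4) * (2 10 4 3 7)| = |(0 15 9 1 6 16 11 13 4)(2 10 3 7)| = 36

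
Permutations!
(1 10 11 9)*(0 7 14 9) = (0 7 14 9 1 10 11) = [7, 10, 2, 3, 4, 5, 6, 14, 8, 1, 11, 0, 12, 13, 9]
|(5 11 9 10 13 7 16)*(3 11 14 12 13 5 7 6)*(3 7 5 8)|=35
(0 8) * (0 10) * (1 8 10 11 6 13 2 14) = (0 10)(1 8 11 6 13 2 14) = [10, 8, 14, 3, 4, 5, 13, 7, 11, 9, 0, 6, 12, 2, 1]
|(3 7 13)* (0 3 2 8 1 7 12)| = |(0 3 12)(1 7 13 2 8)| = 15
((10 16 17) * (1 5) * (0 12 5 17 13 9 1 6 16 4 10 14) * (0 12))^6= (1 16 12)(5 17 13)(6 14 9)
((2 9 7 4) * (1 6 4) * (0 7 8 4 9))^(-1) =(0 2 4 8 9 6 1 7)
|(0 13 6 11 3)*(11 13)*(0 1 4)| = |(0 11 3 1 4)(6 13)| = 10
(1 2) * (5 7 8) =(1 2)(5 7 8) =[0, 2, 1, 3, 4, 7, 6, 8, 5]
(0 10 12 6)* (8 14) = (0 10 12 6)(8 14) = [10, 1, 2, 3, 4, 5, 0, 7, 14, 9, 12, 11, 6, 13, 8]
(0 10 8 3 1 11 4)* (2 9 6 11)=(0 10 8 3 1 2 9 6 11 4)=[10, 2, 9, 1, 0, 5, 11, 7, 3, 6, 8, 4]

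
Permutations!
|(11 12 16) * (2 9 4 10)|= 12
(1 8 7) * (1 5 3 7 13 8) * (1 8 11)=(1 8 13 11)(3 7 5)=[0, 8, 2, 7, 4, 3, 6, 5, 13, 9, 10, 1, 12, 11]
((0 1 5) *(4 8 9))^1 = ((0 1 5)(4 8 9))^1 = (0 1 5)(4 8 9)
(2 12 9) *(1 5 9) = (1 5 9 2 12) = [0, 5, 12, 3, 4, 9, 6, 7, 8, 2, 10, 11, 1]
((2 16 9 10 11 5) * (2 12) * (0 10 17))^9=(17)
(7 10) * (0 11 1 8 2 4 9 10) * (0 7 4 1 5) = [11, 8, 1, 3, 9, 0, 6, 7, 2, 10, 4, 5] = (0 11 5)(1 8 2)(4 9 10)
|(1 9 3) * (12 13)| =6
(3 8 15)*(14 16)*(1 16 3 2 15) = (1 16 14 3 8)(2 15) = [0, 16, 15, 8, 4, 5, 6, 7, 1, 9, 10, 11, 12, 13, 3, 2, 14]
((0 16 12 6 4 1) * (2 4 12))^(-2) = (0 4 16 1 2)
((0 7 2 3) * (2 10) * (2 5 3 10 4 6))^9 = (0 7 4 6 2 10 5 3)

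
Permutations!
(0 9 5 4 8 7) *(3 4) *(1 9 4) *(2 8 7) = (0 4 7)(1 9 5 3)(2 8) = [4, 9, 8, 1, 7, 3, 6, 0, 2, 5]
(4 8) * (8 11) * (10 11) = (4 10 11 8) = [0, 1, 2, 3, 10, 5, 6, 7, 4, 9, 11, 8]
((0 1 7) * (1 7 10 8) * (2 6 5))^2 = (1 8 10)(2 5 6)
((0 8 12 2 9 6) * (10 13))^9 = (0 2)(6 12)(8 9)(10 13)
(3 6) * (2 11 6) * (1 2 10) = (1 2 11 6 3 10) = [0, 2, 11, 10, 4, 5, 3, 7, 8, 9, 1, 6]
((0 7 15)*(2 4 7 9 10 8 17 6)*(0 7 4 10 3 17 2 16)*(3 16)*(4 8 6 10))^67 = ((0 9 16)(2 4 8)(3 17 10 6)(7 15))^67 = (0 9 16)(2 4 8)(3 6 10 17)(7 15)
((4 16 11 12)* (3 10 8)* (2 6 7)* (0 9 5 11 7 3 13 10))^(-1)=(0 3 6 2 7 16 4 12 11 5 9)(8 10 13)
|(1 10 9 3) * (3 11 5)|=|(1 10 9 11 5 3)|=6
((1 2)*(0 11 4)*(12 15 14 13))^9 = ((0 11 4)(1 2)(12 15 14 13))^9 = (1 2)(12 15 14 13)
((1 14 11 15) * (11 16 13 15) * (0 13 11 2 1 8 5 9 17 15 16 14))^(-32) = (0 2 16)(1 11 13)(5 15 9 8 17) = ((0 13 16 11 2 1)(5 9 17 15 8))^(-32)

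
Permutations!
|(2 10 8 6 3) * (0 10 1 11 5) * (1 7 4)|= 11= |(0 10 8 6 3 2 7 4 1 11 5)|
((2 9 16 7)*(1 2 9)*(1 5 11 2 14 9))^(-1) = ((1 14 9 16 7)(2 5 11))^(-1) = (1 7 16 9 14)(2 11 5)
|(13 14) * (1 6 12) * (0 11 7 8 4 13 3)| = 24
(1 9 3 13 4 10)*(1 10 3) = (1 9)(3 13 4) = [0, 9, 2, 13, 3, 5, 6, 7, 8, 1, 10, 11, 12, 4]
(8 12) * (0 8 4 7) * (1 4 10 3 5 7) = (0 8 12 10 3 5 7)(1 4) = [8, 4, 2, 5, 1, 7, 6, 0, 12, 9, 3, 11, 10]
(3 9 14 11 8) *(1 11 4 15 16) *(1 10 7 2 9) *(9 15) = (1 11 8 3)(2 15 16 10 7)(4 9 14) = [0, 11, 15, 1, 9, 5, 6, 2, 3, 14, 7, 8, 12, 13, 4, 16, 10]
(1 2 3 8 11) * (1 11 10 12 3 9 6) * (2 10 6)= [0, 10, 9, 8, 4, 5, 1, 7, 6, 2, 12, 11, 3]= (1 10 12 3 8 6)(2 9)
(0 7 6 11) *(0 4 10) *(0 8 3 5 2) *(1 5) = [7, 5, 0, 1, 10, 2, 11, 6, 3, 9, 8, 4] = (0 7 6 11 4 10 8 3 1 5 2)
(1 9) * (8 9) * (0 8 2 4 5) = (0 8 9 1 2 4 5) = [8, 2, 4, 3, 5, 0, 6, 7, 9, 1]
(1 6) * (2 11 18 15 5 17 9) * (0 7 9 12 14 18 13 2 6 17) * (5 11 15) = (0 7 9 6 1 17 12 14 18 5)(2 15 11 13) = [7, 17, 15, 3, 4, 0, 1, 9, 8, 6, 10, 13, 14, 2, 18, 11, 16, 12, 5]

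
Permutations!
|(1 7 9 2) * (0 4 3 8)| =|(0 4 3 8)(1 7 9 2)| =4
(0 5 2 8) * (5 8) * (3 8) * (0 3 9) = (0 9)(2 5)(3 8) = [9, 1, 5, 8, 4, 2, 6, 7, 3, 0]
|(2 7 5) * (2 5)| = |(2 7)| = 2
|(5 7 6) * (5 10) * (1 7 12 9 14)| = 8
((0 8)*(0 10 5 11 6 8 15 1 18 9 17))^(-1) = (0 17 9 18 1 15)(5 10 8 6 11)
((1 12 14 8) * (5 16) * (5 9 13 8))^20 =(1 16)(5 8)(9 12)(13 14)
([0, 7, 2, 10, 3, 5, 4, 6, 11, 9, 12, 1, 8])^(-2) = (1 8 10 4 7 11 12 3 6)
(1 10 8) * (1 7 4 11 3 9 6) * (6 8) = (1 10 6)(3 9 8 7 4 11) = [0, 10, 2, 9, 11, 5, 1, 4, 7, 8, 6, 3]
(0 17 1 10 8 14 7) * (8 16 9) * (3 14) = (0 17 1 10 16 9 8 3 14 7) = [17, 10, 2, 14, 4, 5, 6, 0, 3, 8, 16, 11, 12, 13, 7, 15, 9, 1]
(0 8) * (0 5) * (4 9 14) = [8, 1, 2, 3, 9, 0, 6, 7, 5, 14, 10, 11, 12, 13, 4] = (0 8 5)(4 9 14)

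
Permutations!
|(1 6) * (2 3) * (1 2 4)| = |(1 6 2 3 4)| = 5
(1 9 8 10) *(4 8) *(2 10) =(1 9 4 8 2 10) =[0, 9, 10, 3, 8, 5, 6, 7, 2, 4, 1]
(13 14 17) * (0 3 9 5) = (0 3 9 5)(13 14 17) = [3, 1, 2, 9, 4, 0, 6, 7, 8, 5, 10, 11, 12, 14, 17, 15, 16, 13]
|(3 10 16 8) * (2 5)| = 4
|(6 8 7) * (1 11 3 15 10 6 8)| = 6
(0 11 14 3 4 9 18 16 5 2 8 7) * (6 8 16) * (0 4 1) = [11, 0, 16, 1, 9, 2, 8, 4, 7, 18, 10, 14, 12, 13, 3, 15, 5, 17, 6] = (0 11 14 3 1)(2 16 5)(4 9 18 6 8 7)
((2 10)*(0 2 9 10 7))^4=((0 2 7)(9 10))^4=(10)(0 2 7)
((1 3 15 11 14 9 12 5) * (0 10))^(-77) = (0 10)(1 11 12 3 14 5 15 9)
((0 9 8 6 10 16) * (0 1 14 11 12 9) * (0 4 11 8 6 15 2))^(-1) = (0 2 15 8 14 1 16 10 6 9 12 11 4)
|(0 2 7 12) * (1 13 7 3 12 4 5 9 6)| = 28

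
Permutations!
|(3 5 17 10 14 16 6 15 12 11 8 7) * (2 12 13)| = 14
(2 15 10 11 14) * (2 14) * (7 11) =(2 15 10 7 11) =[0, 1, 15, 3, 4, 5, 6, 11, 8, 9, 7, 2, 12, 13, 14, 10]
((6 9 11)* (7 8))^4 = ((6 9 11)(7 8))^4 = (6 9 11)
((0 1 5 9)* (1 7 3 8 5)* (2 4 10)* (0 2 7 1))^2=(2 10 3 5)(4 7 8 9)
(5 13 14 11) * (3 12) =(3 12)(5 13 14 11) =[0, 1, 2, 12, 4, 13, 6, 7, 8, 9, 10, 5, 3, 14, 11]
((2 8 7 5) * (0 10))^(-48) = ((0 10)(2 8 7 5))^(-48) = (10)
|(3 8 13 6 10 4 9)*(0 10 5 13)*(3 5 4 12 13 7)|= |(0 10 12 13 6 4 9 5 7 3 8)|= 11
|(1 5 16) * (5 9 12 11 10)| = |(1 9 12 11 10 5 16)| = 7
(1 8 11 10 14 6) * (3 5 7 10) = (1 8 11 3 5 7 10 14 6) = [0, 8, 2, 5, 4, 7, 1, 10, 11, 9, 14, 3, 12, 13, 6]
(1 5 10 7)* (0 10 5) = (0 10 7 1) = [10, 0, 2, 3, 4, 5, 6, 1, 8, 9, 7]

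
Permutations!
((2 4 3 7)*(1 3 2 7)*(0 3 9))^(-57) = (0 9 1 3)(2 4)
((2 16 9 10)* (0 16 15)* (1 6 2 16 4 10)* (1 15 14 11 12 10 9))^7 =((0 4 9 15)(1 6 2 14 11 12 10 16))^7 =(0 15 9 4)(1 16 10 12 11 14 2 6)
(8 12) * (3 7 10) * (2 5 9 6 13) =[0, 1, 5, 7, 4, 9, 13, 10, 12, 6, 3, 11, 8, 2] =(2 5 9 6 13)(3 7 10)(8 12)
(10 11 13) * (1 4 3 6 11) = [0, 4, 2, 6, 3, 5, 11, 7, 8, 9, 1, 13, 12, 10] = (1 4 3 6 11 13 10)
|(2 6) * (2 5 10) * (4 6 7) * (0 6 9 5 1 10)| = |(0 6 1 10 2 7 4 9 5)| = 9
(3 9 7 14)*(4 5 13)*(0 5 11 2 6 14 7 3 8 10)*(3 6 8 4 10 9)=(0 5 13 10)(2 8 9 6 14 4 11)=[5, 1, 8, 3, 11, 13, 14, 7, 9, 6, 0, 2, 12, 10, 4]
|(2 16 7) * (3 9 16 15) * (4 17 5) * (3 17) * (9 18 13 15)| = |(2 9 16 7)(3 18 13 15 17 5 4)| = 28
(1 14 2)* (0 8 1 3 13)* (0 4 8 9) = [9, 14, 3, 13, 8, 5, 6, 7, 1, 0, 10, 11, 12, 4, 2] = (0 9)(1 14 2 3 13 4 8)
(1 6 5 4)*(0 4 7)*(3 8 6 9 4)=[3, 9, 2, 8, 1, 7, 5, 0, 6, 4]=(0 3 8 6 5 7)(1 9 4)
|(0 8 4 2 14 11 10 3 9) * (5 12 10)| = 11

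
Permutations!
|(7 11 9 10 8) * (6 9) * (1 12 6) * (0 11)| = |(0 11 1 12 6 9 10 8 7)| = 9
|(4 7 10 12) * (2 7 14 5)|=|(2 7 10 12 4 14 5)|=7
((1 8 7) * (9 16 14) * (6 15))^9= (16)(6 15)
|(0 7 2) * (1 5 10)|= |(0 7 2)(1 5 10)|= 3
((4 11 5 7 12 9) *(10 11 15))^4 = (4 5)(7 15)(9 11)(10 12)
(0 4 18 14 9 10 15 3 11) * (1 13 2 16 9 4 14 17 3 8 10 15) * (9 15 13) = (0 14 4 18 17 3 11)(1 9 13 2 16 15 8 10) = [14, 9, 16, 11, 18, 5, 6, 7, 10, 13, 1, 0, 12, 2, 4, 8, 15, 3, 17]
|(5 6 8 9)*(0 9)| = |(0 9 5 6 8)| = 5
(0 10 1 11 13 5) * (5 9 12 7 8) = (0 10 1 11 13 9 12 7 8 5) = [10, 11, 2, 3, 4, 0, 6, 8, 5, 12, 1, 13, 7, 9]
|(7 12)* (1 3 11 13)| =4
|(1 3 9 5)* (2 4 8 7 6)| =|(1 3 9 5)(2 4 8 7 6)| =20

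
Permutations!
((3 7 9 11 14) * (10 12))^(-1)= ((3 7 9 11 14)(10 12))^(-1)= (3 14 11 9 7)(10 12)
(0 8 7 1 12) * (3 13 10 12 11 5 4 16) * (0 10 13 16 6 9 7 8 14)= (0 14)(1 11 5 4 6 9 7)(3 16)(10 12)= [14, 11, 2, 16, 6, 4, 9, 1, 8, 7, 12, 5, 10, 13, 0, 15, 3]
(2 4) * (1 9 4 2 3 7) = [0, 9, 2, 7, 3, 5, 6, 1, 8, 4] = (1 9 4 3 7)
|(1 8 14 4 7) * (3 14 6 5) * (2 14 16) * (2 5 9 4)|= |(1 8 6 9 4 7)(2 14)(3 16 5)|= 6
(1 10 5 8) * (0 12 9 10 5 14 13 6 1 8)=[12, 5, 2, 3, 4, 0, 1, 7, 8, 10, 14, 11, 9, 6, 13]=(0 12 9 10 14 13 6 1 5)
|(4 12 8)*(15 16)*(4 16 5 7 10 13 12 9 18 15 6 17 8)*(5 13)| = |(4 9 18 15 13 12)(5 7 10)(6 17 8 16)| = 12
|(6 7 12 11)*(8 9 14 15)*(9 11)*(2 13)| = |(2 13)(6 7 12 9 14 15 8 11)| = 8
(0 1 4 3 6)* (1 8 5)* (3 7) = (0 8 5 1 4 7 3 6) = [8, 4, 2, 6, 7, 1, 0, 3, 5]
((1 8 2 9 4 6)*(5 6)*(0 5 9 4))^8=((0 5 6 1 8 2 4 9))^8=(9)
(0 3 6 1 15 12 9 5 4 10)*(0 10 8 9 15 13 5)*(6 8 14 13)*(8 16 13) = (0 3 16 13 5 4 14 8 9)(1 6)(12 15) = [3, 6, 2, 16, 14, 4, 1, 7, 9, 0, 10, 11, 15, 5, 8, 12, 13]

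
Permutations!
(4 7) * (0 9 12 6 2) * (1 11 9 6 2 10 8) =(0 6 10 8 1 11 9 12 2)(4 7) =[6, 11, 0, 3, 7, 5, 10, 4, 1, 12, 8, 9, 2]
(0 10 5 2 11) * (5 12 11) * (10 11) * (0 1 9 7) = (0 11 1 9 7)(2 5)(10 12) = [11, 9, 5, 3, 4, 2, 6, 0, 8, 7, 12, 1, 10]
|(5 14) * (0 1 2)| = |(0 1 2)(5 14)| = 6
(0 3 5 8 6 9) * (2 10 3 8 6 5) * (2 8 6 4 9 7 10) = [6, 1, 2, 8, 9, 4, 7, 10, 5, 0, 3] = (0 6 7 10 3 8 5 4 9)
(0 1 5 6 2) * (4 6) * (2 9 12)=[1, 5, 0, 3, 6, 4, 9, 7, 8, 12, 10, 11, 2]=(0 1 5 4 6 9 12 2)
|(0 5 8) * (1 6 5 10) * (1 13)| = 7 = |(0 10 13 1 6 5 8)|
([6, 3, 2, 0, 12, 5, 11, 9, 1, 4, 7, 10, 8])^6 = (0 4 6 12 11 8 10 1 7 3 9)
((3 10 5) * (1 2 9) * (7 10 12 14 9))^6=((1 2 7 10 5 3 12 14 9))^6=(1 12 10)(2 14 5)(3 7 9)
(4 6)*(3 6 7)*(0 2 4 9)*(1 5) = [2, 5, 4, 6, 7, 1, 9, 3, 8, 0] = (0 2 4 7 3 6 9)(1 5)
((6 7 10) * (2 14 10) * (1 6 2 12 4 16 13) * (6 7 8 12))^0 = (16)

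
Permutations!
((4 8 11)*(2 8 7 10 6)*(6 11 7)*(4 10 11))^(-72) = (2 4 11 8 6 10 7)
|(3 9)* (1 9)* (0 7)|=6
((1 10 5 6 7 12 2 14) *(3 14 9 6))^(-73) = (1 5 14 10 3)(2 6 12 9 7)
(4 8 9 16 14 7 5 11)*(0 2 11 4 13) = (0 2 11 13)(4 8 9 16 14 7 5) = [2, 1, 11, 3, 8, 4, 6, 5, 9, 16, 10, 13, 12, 0, 7, 15, 14]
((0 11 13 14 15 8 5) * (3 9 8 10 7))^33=((0 11 13 14 15 10 7 3 9 8 5))^33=(15)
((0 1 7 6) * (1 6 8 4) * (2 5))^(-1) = ((0 6)(1 7 8 4)(2 5))^(-1) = (0 6)(1 4 8 7)(2 5)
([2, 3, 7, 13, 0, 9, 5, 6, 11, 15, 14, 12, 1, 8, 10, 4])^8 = [0, 13, 2, 8, 4, 5, 6, 7, 12, 9, 10, 1, 3, 11, 14, 15]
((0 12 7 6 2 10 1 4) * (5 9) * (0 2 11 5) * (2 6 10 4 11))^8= ((0 12 7 10 1 11 5 9)(2 4 6))^8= (12)(2 6 4)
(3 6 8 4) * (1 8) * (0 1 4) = (0 1 8)(3 6 4) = [1, 8, 2, 6, 3, 5, 4, 7, 0]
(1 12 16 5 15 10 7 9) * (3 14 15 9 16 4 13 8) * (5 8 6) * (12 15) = [0, 15, 2, 14, 13, 9, 5, 16, 3, 1, 7, 11, 4, 6, 12, 10, 8] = (1 15 10 7 16 8 3 14 12 4 13 6 5 9)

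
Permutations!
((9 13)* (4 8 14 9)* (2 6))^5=(14)(2 6)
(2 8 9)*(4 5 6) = (2 8 9)(4 5 6) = [0, 1, 8, 3, 5, 6, 4, 7, 9, 2]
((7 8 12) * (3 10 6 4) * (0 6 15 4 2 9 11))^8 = (15)(0 9 6 11 2)(7 12 8)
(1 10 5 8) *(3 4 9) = (1 10 5 8)(3 4 9) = [0, 10, 2, 4, 9, 8, 6, 7, 1, 3, 5]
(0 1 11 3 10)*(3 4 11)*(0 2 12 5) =(0 1 3 10 2 12 5)(4 11) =[1, 3, 12, 10, 11, 0, 6, 7, 8, 9, 2, 4, 5]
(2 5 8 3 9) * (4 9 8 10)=[0, 1, 5, 8, 9, 10, 6, 7, 3, 2, 4]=(2 5 10 4 9)(3 8)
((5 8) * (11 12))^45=((5 8)(11 12))^45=(5 8)(11 12)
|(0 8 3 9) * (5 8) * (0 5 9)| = 5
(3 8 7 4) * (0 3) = (0 3 8 7 4) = [3, 1, 2, 8, 0, 5, 6, 4, 7]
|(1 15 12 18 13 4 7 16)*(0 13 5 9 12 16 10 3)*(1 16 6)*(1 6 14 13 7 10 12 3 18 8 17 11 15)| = |(0 7 12 8 17 11 15 14 13 4 10 18 5 9 3)| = 15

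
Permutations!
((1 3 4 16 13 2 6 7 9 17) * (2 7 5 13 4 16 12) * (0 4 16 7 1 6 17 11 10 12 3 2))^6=(17)(0 10 9 3)(4 12 11 7)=((0 4 3 7 9 11 10 12)(1 2 17 6 5 13))^6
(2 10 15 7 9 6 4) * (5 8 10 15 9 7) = (2 15 5 8 10 9 6 4) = [0, 1, 15, 3, 2, 8, 4, 7, 10, 6, 9, 11, 12, 13, 14, 5]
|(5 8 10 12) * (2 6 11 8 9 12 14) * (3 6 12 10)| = 12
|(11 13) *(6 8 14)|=6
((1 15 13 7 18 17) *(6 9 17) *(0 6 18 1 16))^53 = (18)(0 17 6 16 9)(1 15 13 7)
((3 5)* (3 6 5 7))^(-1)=(3 7)(5 6)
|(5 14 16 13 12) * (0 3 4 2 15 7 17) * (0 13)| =12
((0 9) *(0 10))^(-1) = ((0 9 10))^(-1) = (0 10 9)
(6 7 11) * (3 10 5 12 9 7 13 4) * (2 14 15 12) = (2 14 15 12 9 7 11 6 13 4 3 10 5) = [0, 1, 14, 10, 3, 2, 13, 11, 8, 7, 5, 6, 9, 4, 15, 12]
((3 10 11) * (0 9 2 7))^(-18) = ((0 9 2 7)(3 10 11))^(-18) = (11)(0 2)(7 9)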